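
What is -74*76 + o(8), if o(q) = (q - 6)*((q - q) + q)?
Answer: -5608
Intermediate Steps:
o(q) = q*(-6 + q) (o(q) = (-6 + q)*(0 + q) = (-6 + q)*q = q*(-6 + q))
-74*76 + o(8) = -74*76 + 8*(-6 + 8) = -5624 + 8*2 = -5624 + 16 = -5608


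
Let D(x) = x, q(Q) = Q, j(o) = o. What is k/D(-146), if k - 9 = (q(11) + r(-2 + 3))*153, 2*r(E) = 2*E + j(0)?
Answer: -1845/146 ≈ -12.637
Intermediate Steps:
r(E) = E (r(E) = (2*E + 0)/2 = (2*E)/2 = E)
k = 1845 (k = 9 + (11 + (-2 + 3))*153 = 9 + (11 + 1)*153 = 9 + 12*153 = 9 + 1836 = 1845)
k/D(-146) = 1845/(-146) = 1845*(-1/146) = -1845/146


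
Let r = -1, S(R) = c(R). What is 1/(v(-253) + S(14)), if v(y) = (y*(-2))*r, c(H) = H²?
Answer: -1/310 ≈ -0.0032258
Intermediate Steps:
S(R) = R²
v(y) = 2*y (v(y) = (y*(-2))*(-1) = -2*y*(-1) = 2*y)
1/(v(-253) + S(14)) = 1/(2*(-253) + 14²) = 1/(-506 + 196) = 1/(-310) = -1/310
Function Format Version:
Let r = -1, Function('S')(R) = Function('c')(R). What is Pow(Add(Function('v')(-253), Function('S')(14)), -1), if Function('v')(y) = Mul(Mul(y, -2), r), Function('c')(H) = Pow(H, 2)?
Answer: Rational(-1, 310) ≈ -0.0032258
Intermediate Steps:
Function('S')(R) = Pow(R, 2)
Function('v')(y) = Mul(2, y) (Function('v')(y) = Mul(Mul(y, -2), -1) = Mul(Mul(-2, y), -1) = Mul(2, y))
Pow(Add(Function('v')(-253), Function('S')(14)), -1) = Pow(Add(Mul(2, -253), Pow(14, 2)), -1) = Pow(Add(-506, 196), -1) = Pow(-310, -1) = Rational(-1, 310)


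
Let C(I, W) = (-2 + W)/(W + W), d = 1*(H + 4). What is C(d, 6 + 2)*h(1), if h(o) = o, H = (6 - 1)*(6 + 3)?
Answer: 3/8 ≈ 0.37500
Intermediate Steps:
H = 45 (H = 5*9 = 45)
d = 49 (d = 1*(45 + 4) = 1*49 = 49)
C(I, W) = (-2 + W)/(2*W) (C(I, W) = (-2 + W)/((2*W)) = (-2 + W)*(1/(2*W)) = (-2 + W)/(2*W))
C(d, 6 + 2)*h(1) = ((-2 + (6 + 2))/(2*(6 + 2)))*1 = ((1/2)*(-2 + 8)/8)*1 = ((1/2)*(1/8)*6)*1 = (3/8)*1 = 3/8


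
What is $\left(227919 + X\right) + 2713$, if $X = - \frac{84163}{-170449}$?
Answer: $\frac{39311077931}{170449} \approx 2.3063 \cdot 10^{5}$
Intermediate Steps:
$X = \frac{84163}{170449}$ ($X = \left(-84163\right) \left(- \frac{1}{170449}\right) = \frac{84163}{170449} \approx 0.49377$)
$\left(227919 + X\right) + 2713 = \left(227919 + \frac{84163}{170449}\right) + 2713 = \frac{38848649794}{170449} + 2713 = \frac{39311077931}{170449}$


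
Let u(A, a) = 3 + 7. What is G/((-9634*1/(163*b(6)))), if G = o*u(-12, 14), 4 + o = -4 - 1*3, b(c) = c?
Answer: 53790/4817 ≈ 11.167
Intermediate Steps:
o = -11 (o = -4 + (-4 - 1*3) = -4 + (-4 - 3) = -4 - 7 = -11)
u(A, a) = 10
G = -110 (G = -11*10 = -110)
G/((-9634*1/(163*b(6)))) = -110/((-9634/(163*6))) = -110/((-9634/978)) = -110/((-9634*1/978)) = -110/(-4817/489) = -110*(-489/4817) = 53790/4817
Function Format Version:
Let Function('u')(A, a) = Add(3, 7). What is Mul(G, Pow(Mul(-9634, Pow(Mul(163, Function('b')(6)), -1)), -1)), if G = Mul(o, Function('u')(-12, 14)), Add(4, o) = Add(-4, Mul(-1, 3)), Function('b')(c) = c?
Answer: Rational(53790, 4817) ≈ 11.167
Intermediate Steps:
o = -11 (o = Add(-4, Add(-4, Mul(-1, 3))) = Add(-4, Add(-4, -3)) = Add(-4, -7) = -11)
Function('u')(A, a) = 10
G = -110 (G = Mul(-11, 10) = -110)
Mul(G, Pow(Mul(-9634, Pow(Mul(163, Function('b')(6)), -1)), -1)) = Mul(-110, Pow(Mul(-9634, Pow(Mul(163, 6), -1)), -1)) = Mul(-110, Pow(Mul(-9634, Pow(978, -1)), -1)) = Mul(-110, Pow(Mul(-9634, Rational(1, 978)), -1)) = Mul(-110, Pow(Rational(-4817, 489), -1)) = Mul(-110, Rational(-489, 4817)) = Rational(53790, 4817)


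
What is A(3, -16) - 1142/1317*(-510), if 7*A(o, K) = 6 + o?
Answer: 1362931/3073 ≈ 443.52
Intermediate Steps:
A(o, K) = 6/7 + o/7 (A(o, K) = (6 + o)/7 = 6/7 + o/7)
A(3, -16) - 1142/1317*(-510) = (6/7 + (⅐)*3) - 1142/1317*(-510) = (6/7 + 3/7) - 1142*1/1317*(-510) = 9/7 - 1142/1317*(-510) = 9/7 + 194140/439 = 1362931/3073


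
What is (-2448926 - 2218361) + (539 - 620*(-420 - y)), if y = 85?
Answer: -4353648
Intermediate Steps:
(-2448926 - 2218361) + (539 - 620*(-420 - y)) = (-2448926 - 2218361) + (539 - 620*(-420 - 1*85)) = -4667287 + (539 - 620*(-420 - 85)) = -4667287 + (539 - 620*(-505)) = -4667287 + (539 + 313100) = -4667287 + 313639 = -4353648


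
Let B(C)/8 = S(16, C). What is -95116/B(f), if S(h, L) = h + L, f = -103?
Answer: 23779/174 ≈ 136.66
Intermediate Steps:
S(h, L) = L + h
B(C) = 128 + 8*C (B(C) = 8*(C + 16) = 8*(16 + C) = 128 + 8*C)
-95116/B(f) = -95116/(128 + 8*(-103)) = -95116/(128 - 824) = -95116/(-696) = -95116*(-1/696) = 23779/174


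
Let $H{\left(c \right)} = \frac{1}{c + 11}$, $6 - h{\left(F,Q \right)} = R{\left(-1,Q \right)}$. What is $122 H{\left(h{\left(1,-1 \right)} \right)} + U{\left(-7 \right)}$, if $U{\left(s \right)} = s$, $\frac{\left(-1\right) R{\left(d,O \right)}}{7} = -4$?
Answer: $- \frac{199}{11} \approx -18.091$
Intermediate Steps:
$R{\left(d,O \right)} = 28$ ($R{\left(d,O \right)} = \left(-7\right) \left(-4\right) = 28$)
$h{\left(F,Q \right)} = -22$ ($h{\left(F,Q \right)} = 6 - 28 = -22$)
$H{\left(c \right)} = \frac{1}{11 + c}$
$122 H{\left(h{\left(1,-1 \right)} \right)} + U{\left(-7 \right)} = \frac{122}{11 - 22} - 7 = \frac{122}{-11} - 7 = 122 \left(- \frac{1}{11}\right) - 7 = - \frac{122}{11} - 7 = - \frac{199}{11}$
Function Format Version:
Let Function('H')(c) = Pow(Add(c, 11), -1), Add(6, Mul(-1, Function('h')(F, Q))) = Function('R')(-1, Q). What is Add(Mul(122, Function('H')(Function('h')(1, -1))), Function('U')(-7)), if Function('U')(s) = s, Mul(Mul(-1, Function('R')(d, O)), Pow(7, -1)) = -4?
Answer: Rational(-199, 11) ≈ -18.091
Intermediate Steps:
Function('R')(d, O) = 28 (Function('R')(d, O) = Mul(-7, -4) = 28)
Function('h')(F, Q) = -22 (Function('h')(F, Q) = Add(6, Mul(-1, 28)) = Add(6, -28) = -22)
Function('H')(c) = Pow(Add(11, c), -1)
Add(Mul(122, Function('H')(Function('h')(1, -1))), Function('U')(-7)) = Add(Mul(122, Pow(Add(11, -22), -1)), -7) = Add(Mul(122, Pow(-11, -1)), -7) = Add(Mul(122, Rational(-1, 11)), -7) = Add(Rational(-122, 11), -7) = Rational(-199, 11)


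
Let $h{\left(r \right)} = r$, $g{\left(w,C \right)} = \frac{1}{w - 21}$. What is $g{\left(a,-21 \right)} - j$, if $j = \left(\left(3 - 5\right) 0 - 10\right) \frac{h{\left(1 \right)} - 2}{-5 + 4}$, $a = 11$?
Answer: $\frac{99}{10} \approx 9.9$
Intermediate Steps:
$g{\left(w,C \right)} = \frac{1}{-21 + w}$
$j = -10$ ($j = \left(\left(3 - 5\right) 0 - 10\right) \frac{1 - 2}{-5 + 4} = \left(\left(-2\right) 0 - 10\right) \left(- \frac{1}{-1}\right) = \left(0 - 10\right) \left(\left(-1\right) \left(-1\right)\right) = \left(-10\right) 1 = -10$)
$g{\left(a,-21 \right)} - j = \frac{1}{-21 + 11} - -10 = \frac{1}{-10} + 10 = - \frac{1}{10} + 10 = \frac{99}{10}$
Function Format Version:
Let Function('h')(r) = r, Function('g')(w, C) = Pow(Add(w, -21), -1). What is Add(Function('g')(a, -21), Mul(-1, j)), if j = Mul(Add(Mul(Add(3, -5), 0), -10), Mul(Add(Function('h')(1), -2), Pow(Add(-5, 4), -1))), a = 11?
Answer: Rational(99, 10) ≈ 9.9000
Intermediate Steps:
Function('g')(w, C) = Pow(Add(-21, w), -1)
j = -10 (j = Mul(Add(Mul(Add(3, -5), 0), -10), Mul(Add(1, -2), Pow(Add(-5, 4), -1))) = Mul(Add(Mul(-2, 0), -10), Mul(-1, Pow(-1, -1))) = Mul(Add(0, -10), Mul(-1, -1)) = Mul(-10, 1) = -10)
Add(Function('g')(a, -21), Mul(-1, j)) = Add(Pow(Add(-21, 11), -1), Mul(-1, -10)) = Add(Pow(-10, -1), 10) = Add(Rational(-1, 10), 10) = Rational(99, 10)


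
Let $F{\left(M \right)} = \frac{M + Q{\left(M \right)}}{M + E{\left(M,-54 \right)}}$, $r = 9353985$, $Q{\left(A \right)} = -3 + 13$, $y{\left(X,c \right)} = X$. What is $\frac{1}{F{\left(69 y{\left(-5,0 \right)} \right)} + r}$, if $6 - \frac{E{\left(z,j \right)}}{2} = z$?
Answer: $\frac{357}{3339372310} \approx 1.0691 \cdot 10^{-7}$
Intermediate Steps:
$E{\left(z,j \right)} = 12 - 2 z$
$Q{\left(A \right)} = 10$
$F{\left(M \right)} = \frac{10 + M}{12 - M}$ ($F{\left(M \right)} = \frac{M + 10}{M - \left(-12 + 2 M\right)} = \frac{10 + M}{12 - M}$)
$\frac{1}{F{\left(69 y{\left(-5,0 \right)} \right)} + r} = \frac{1}{\frac{10 + 69 \left(-5\right)}{12 - 69 \left(-5\right)} + 9353985} = \frac{1}{\frac{10 - 345}{12 - -345} + 9353985} = \frac{1}{\frac{1}{12 + 345} \left(-335\right) + 9353985} = \frac{1}{\frac{1}{357} \left(-335\right) + 9353985} = \frac{1}{- \frac{335}{357} + 9353985} = \frac{1}{\frac{3339372310}{357}} = \frac{357}{3339372310}$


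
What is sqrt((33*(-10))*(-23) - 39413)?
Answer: 11*I*sqrt(263) ≈ 178.39*I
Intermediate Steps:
sqrt((33*(-10))*(-23) - 39413) = sqrt(-330*(-23) - 39413) = sqrt(7590 - 39413) = sqrt(-31823) = 11*I*sqrt(263)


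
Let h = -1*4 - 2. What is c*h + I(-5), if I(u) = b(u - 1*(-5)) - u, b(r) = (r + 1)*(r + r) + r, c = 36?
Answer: -211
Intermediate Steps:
b(r) = r + 2*r*(1 + r) (b(r) = (1 + r)*(2*r) + r = 2*r*(1 + r) + r = r + 2*r*(1 + r))
h = -6 (h = -4 - 2 = -6)
I(u) = -u + (5 + u)*(13 + 2*u) (I(u) = (u - 1*(-5))*(3 + 2*(u - 1*(-5))) - u = (u + 5)*(3 + 2*(u + 5)) - u = (5 + u)*(3 + 2*(5 + u)) - u = (5 + u)*(3 + (10 + 2*u)) - u = (5 + u)*(13 + 2*u) - u = -u + (5 + u)*(13 + 2*u))
c*h + I(-5) = 36*(-6) + (-1*(-5) + (5 - 5)*(13 + 2*(-5))) = -216 + (5 + 0*(13 - 10)) = -216 + (5 + 0*3) = -216 + (5 + 0) = -216 + 5 = -211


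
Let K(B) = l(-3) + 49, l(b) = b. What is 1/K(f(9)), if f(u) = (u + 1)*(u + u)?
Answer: 1/46 ≈ 0.021739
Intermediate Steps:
f(u) = 2*u*(1 + u) (f(u) = (1 + u)*(2*u) = 2*u*(1 + u))
K(B) = 46 (K(B) = -3 + 49 = 46)
1/K(f(9)) = 1/46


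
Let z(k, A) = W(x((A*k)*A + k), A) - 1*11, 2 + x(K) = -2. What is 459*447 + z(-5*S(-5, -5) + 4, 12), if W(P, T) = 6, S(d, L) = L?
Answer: 205168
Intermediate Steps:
x(K) = -4 (x(K) = -2 - 2 = -4)
z(k, A) = -5 (z(k, A) = 6 - 1*11 = 6 - 11 = -5)
459*447 + z(-5*S(-5, -5) + 4, 12) = 459*447 - 5 = 205173 - 5 = 205168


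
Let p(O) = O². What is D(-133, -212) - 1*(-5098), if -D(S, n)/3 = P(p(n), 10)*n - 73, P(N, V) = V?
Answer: 11677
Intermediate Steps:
D(S, n) = 219 - 30*n (D(S, n) = -3*(10*n - 73) = -3*(-73 + 10*n) = 219 - 30*n)
D(-133, -212) - 1*(-5098) = (219 - 30*(-212)) - 1*(-5098) = (219 + 6360) + 5098 = 6579 + 5098 = 11677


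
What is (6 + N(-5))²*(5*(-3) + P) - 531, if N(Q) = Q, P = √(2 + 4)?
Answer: -546 + √6 ≈ -543.55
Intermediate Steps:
P = √6 ≈ 2.4495
(6 + N(-5))²*(5*(-3) + P) - 531 = (6 - 5)²*(5*(-3) + √6) - 531 = 1²*(-15 + √6) - 531 = 1*(-15 + √6) - 531 = (-15 + √6) - 531 = -546 + √6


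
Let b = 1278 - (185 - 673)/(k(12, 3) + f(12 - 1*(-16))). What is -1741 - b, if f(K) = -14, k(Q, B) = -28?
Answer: -63155/21 ≈ -3007.4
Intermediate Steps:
b = 26594/21 (b = 1278 - (185 - 673)/(-28 - 14) = 1278 - (-488)/(-42) = 1278 - (-488)*(-1)/42 = 1278 - 1*244/21 = 1278 - 244/21 = 26594/21 ≈ 1266.4)
-1741 - b = -1741 - 1*26594/21 = -1741 - 26594/21 = -63155/21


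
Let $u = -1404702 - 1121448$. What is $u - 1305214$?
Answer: $-3831364$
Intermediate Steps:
$u = -2526150$ ($u = -1404702 - 1121448 = -2526150$)
$u - 1305214 = -2526150 - 1305214 = -3831364$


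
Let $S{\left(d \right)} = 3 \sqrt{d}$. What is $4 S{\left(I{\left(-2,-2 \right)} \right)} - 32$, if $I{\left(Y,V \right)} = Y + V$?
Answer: $-32 + 24 i \approx -32.0 + 24.0 i$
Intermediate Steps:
$I{\left(Y,V \right)} = V + Y$
$4 S{\left(I{\left(-2,-2 \right)} \right)} - 32 = 4 \cdot 3 \sqrt{-2 - 2} - 32 = 4 \cdot 3 \sqrt{-4} - 32 = 4 \cdot 3 \cdot 2 i - 32 = 4 \cdot 6 i - 32 = 24 i - 32 = -32 + 24 i$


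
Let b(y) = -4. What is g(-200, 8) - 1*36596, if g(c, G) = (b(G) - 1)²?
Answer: -36571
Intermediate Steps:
g(c, G) = 25 (g(c, G) = (-4 - 1)² = (-5)² = 25)
g(-200, 8) - 1*36596 = 25 - 1*36596 = 25 - 36596 = -36571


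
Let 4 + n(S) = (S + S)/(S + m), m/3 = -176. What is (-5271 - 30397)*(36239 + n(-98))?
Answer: -404534079204/313 ≈ -1.2924e+9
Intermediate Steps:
m = -528 (m = 3*(-176) = -528)
n(S) = -4 + 2*S/(-528 + S) (n(S) = -4 + (S + S)/(S - 528) = -4 + (2*S)/(-528 + S) = -4 + 2*S/(-528 + S))
(-5271 - 30397)*(36239 + n(-98)) = (-5271 - 30397)*(36239 + 2*(1056 - 1*(-98))/(-528 - 98)) = -35668*(36239 + 2*(1056 + 98)/(-626)) = -35668*(36239 + 2*(-1/626)*1154) = -35668*(36239 - 1154/313) = -35668*11341653/313 = -404534079204/313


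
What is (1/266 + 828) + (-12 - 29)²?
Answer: 667395/266 ≈ 2509.0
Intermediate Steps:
(1/266 + 828) + (-12 - 29)² = (1/266 + 828) + (-41)² = 220249/266 + 1681 = 667395/266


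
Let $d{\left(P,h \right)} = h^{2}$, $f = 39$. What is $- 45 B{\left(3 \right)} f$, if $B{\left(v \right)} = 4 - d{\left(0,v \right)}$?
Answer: $8775$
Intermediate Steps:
$B{\left(v \right)} = 4 - v^{2}$
$- 45 B{\left(3 \right)} f = - 45 \left(4 - 3^{2}\right) 39 = - 45 \left(4 - 9\right) 39 = \left(-45\right) \left(-5\right) 39 = 225 \cdot 39 = 8775$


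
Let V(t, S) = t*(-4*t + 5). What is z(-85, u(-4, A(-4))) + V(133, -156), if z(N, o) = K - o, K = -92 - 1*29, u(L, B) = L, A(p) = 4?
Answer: -70208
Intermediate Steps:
K = -121 (K = -92 - 29 = -121)
z(N, o) = -121 - o
V(t, S) = t*(5 - 4*t)
z(-85, u(-4, A(-4))) + V(133, -156) = (-121 - 1*(-4)) + 133*(5 - 4*133) = (-121 + 4) + 133*(5 - 532) = -117 + 133*(-527) = -117 - 70091 = -70208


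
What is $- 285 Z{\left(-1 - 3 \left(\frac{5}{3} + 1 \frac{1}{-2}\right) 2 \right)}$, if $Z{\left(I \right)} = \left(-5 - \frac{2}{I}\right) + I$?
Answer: $\frac{14535}{4} \approx 3633.8$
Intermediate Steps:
$Z{\left(I \right)} = -5 + I - \frac{2}{I}$
$- 285 Z{\left(-1 - 3 \left(\frac{5}{3} + 1 \frac{1}{-2}\right) 2 \right)} = - 285 \left(-5 - \left(1 + 3 \left(\frac{5}{3} + 1 \frac{1}{-2}\right) 2\right) - \frac{2}{-1 - 3 \left(\frac{5}{3} + 1 \frac{1}{-2}\right) 2}\right) = - 285 \left(-5 - \left(1 + 3 \left(5 \cdot \frac{1}{3} + 1 \left(- \frac{1}{2}\right)\right) 2\right) - \frac{2}{-1 - 3 \left(5 \cdot \frac{1}{3} + 1 \left(- \frac{1}{2}\right)\right) 2}\right) = - 285 \left(-5 - \left(1 + 3 \left(\frac{5}{3} - \frac{1}{2}\right) 2\right) - \frac{2}{-1 - 3 \left(\frac{5}{3} - \frac{1}{2}\right) 2}\right) = - 285 \left(-5 - \left(1 + 3 \cdot \frac{7}{6} \cdot 2\right) - \frac{2}{-1 - 3 \cdot \frac{7}{6} \cdot 2}\right) = - 285 \left(-5 - 8 - \frac{2}{-1 - 7}\right) = - 285 \left(-5 - 8 - \frac{2}{-8}\right) = - 285 \left(-5 - 8 - - \frac{1}{4}\right) = - 285 \left(-5 - 8 + \frac{1}{4}\right) = \left(-285\right) \left(- \frac{51}{4}\right) = \frac{14535}{4}$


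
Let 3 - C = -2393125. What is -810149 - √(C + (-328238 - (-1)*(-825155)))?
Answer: -810149 - √1239735 ≈ -8.1126e+5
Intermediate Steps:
C = 2393128 (C = 3 - 1*(-2393125) = 3 + 2393125 = 2393128)
-810149 - √(C + (-328238 - (-1)*(-825155))) = -810149 - √(2393128 + (-328238 - (-1)*(-825155))) = -810149 - √(2393128 + (-328238 - 1*825155)) = -810149 - √(2393128 + (-328238 - 825155)) = -810149 - √(2393128 - 1153393) = -810149 - √1239735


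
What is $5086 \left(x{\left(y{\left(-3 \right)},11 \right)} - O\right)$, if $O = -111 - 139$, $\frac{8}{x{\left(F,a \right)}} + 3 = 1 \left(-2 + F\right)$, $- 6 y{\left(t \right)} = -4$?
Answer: $\frac{16407436}{13} \approx 1.2621 \cdot 10^{6}$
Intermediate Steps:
$y{\left(t \right)} = \frac{2}{3}$ ($y{\left(t \right)} = \left(- \frac{1}{6}\right) \left(-4\right) = \frac{2}{3}$)
$x{\left(F,a \right)} = \frac{8}{-5 + F}$ ($x{\left(F,a \right)} = \frac{8}{-3 + 1 \left(-2 + F\right)} = \frac{8}{-3 + \left(-2 + F\right)} = \frac{8}{-5 + F}$)
$O = -250$ ($O = -111 - 139 = -250$)
$5086 \left(x{\left(y{\left(-3 \right)},11 \right)} - O\right) = 5086 \left(\frac{8}{-5 + \frac{2}{3}} - -250\right) = 5086 \left(\frac{8}{- \frac{13}{3}} + 250\right) = 5086 \left(8 \left(- \frac{3}{13}\right) + 250\right) = 5086 \left(- \frac{24}{13} + 250\right) = 5086 \cdot \frac{3226}{13} = \frac{16407436}{13}$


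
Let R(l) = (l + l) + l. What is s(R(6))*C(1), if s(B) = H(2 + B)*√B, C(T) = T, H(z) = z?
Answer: 60*√2 ≈ 84.853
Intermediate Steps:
R(l) = 3*l (R(l) = 2*l + l = 3*l)
s(B) = √B*(2 + B) (s(B) = (2 + B)*√B = √B*(2 + B))
s(R(6))*C(1) = (√(3*6)*(2 + 3*6))*1 = (√18*(2 + 18))*1 = ((3*√2)*20)*1 = (60*√2)*1 = 60*√2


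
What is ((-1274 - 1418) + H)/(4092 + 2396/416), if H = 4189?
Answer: 155688/426167 ≈ 0.36532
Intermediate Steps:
((-1274 - 1418) + H)/(4092 + 2396/416) = ((-1274 - 1418) + 4189)/(4092 + 2396/416) = (-2692 + 4189)/(4092 + 2396*(1/416)) = 1497/(4092 + 599/104) = 1497/(426167/104) = 1497*(104/426167) = 155688/426167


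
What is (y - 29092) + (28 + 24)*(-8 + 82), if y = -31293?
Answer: -56537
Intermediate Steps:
(y - 29092) + (28 + 24)*(-8 + 82) = (-31293 - 29092) + (28 + 24)*(-8 + 82) = -60385 + 52*74 = -60385 + 3848 = -56537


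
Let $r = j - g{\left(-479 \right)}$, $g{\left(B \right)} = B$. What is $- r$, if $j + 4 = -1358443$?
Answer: $1357968$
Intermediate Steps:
$j = -1358447$ ($j = -4 - 1358443 = -1358447$)
$r = -1357968$ ($r = -1358447 - -479 = -1358447 + 479 = -1357968$)
$- r = \left(-1\right) \left(-1357968\right) = 1357968$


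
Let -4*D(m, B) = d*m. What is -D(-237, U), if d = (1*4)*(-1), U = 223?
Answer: 237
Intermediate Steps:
d = -4 (d = 4*(-1) = -4)
D(m, B) = m (D(m, B) = -(-1)*m = m)
-D(-237, U) = -1*(-237) = 237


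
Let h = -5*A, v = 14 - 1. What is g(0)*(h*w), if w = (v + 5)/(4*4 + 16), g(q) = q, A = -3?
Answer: 0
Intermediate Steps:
v = 13
w = 9/16 (w = (13 + 5)/(4*4 + 16) = 18/(16 + 16) = 18/32 = 18*(1/32) = 9/16 ≈ 0.56250)
h = 15 (h = -5*(-3) = 15)
g(0)*(h*w) = 0*(15*(9/16)) = 0*(135/16) = 0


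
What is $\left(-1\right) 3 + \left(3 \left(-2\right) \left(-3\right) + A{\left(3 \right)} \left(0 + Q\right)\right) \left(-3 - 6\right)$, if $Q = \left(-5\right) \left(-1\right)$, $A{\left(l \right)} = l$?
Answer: $-300$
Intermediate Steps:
$Q = 5$
$\left(-1\right) 3 + \left(3 \left(-2\right) \left(-3\right) + A{\left(3 \right)} \left(0 + Q\right)\right) \left(-3 - 6\right) = \left(-1\right) 3 + \left(3 \left(-2\right) \left(-3\right) + 3 \left(0 + 5\right)\right) \left(-3 - 6\right) = -3 + \left(\left(-6\right) \left(-3\right) + 3 \cdot 5\right) \left(-9\right) = -3 + \left(18 + 15\right) \left(-9\right) = -3 + 33 \left(-9\right) = -3 - 297 = -300$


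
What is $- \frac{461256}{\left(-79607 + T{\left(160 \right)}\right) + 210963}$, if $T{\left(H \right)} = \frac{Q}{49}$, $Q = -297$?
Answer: $- \frac{22601544}{6436147} \approx -3.5117$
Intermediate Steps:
$T{\left(H \right)} = - \frac{297}{49}$
$- \frac{461256}{\left(-79607 + T{\left(160 \right)}\right) + 210963} = - \frac{461256}{\left(-79607 - \frac{297}{49}\right) + 210963} = - \frac{461256}{- \frac{3901040}{49} + 210963} = - \frac{461256}{\frac{6436147}{49}} = \left(-461256\right) \frac{49}{6436147} = - \frac{22601544}{6436147}$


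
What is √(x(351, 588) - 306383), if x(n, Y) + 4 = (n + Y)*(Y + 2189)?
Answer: 4*√143826 ≈ 1517.0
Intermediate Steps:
x(n, Y) = -4 + (2189 + Y)*(Y + n) (x(n, Y) = -4 + (n + Y)*(Y + 2189) = -4 + (Y + n)*(2189 + Y) = -4 + (2189 + Y)*(Y + n))
√(x(351, 588) - 306383) = √((-4 + 588² + 2189*588 + 2189*351 + 588*351) - 306383) = √((-4 + 345744 + 1287132 + 768339 + 206388) - 306383) = √(2607599 - 306383) = √2301216 = 4*√143826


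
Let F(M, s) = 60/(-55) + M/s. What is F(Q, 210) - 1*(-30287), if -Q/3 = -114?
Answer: 11660702/385 ≈ 30288.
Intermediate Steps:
Q = 342 (Q = -3*(-114) = 342)
F(M, s) = -12/11 + M/s (F(M, s) = 60*(-1/55) + M/s = -12/11 + M/s)
F(Q, 210) - 1*(-30287) = (-12/11 + 342/210) - 1*(-30287) = (-12/11 + 342*(1/210)) + 30287 = (-12/11 + 57/35) + 30287 = 207/385 + 30287 = 11660702/385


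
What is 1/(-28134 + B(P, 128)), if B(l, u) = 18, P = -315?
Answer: -1/28116 ≈ -3.5567e-5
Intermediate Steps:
1/(-28134 + B(P, 128)) = 1/(-28134 + 18) = 1/(-28116) = -1/28116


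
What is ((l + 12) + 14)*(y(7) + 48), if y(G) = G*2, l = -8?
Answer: 1116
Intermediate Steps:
y(G) = 2*G
((l + 12) + 14)*(y(7) + 48) = ((-8 + 12) + 14)*(2*7 + 48) = (4 + 14)*(14 + 48) = 18*62 = 1116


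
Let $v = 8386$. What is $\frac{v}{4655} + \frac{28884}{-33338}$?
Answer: $\frac{10365532}{11084885} \approx 0.93511$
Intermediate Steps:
$\frac{v}{4655} + \frac{28884}{-33338} = \frac{8386}{4655} + \frac{28884}{-33338} = 8386 \cdot \frac{1}{4655} + 28884 \left(- \frac{1}{33338}\right) = \frac{1198}{665} - \frac{14442}{16669} = \frac{10365532}{11084885}$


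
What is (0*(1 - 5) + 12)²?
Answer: 144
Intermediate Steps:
(0*(1 - 5) + 12)² = (0*(-4) + 12)² = (0 + 12)² = 12² = 144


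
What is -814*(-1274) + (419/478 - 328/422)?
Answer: 104593386905/100858 ≈ 1.0370e+6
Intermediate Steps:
-814*(-1274) + (419/478 - 328/422) = 1037036 + (419*(1/478) - 328*1/422) = 1037036 + (419/478 - 164/211) = 1037036 + 10017/100858 = 104593386905/100858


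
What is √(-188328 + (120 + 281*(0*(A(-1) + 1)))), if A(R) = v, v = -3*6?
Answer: 12*I*√1307 ≈ 433.83*I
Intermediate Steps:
v = -18
A(R) = -18
√(-188328 + (120 + 281*(0*(A(-1) + 1)))) = √(-188328 + (120 + 281*(0*(-18 + 1)))) = √(-188328 + (120 + 281*(0*(-17)))) = √(-188328 + (120 + 281*0)) = √(-188328 + (120 + 0)) = √(-188328 + 120) = √(-188208) = 12*I*√1307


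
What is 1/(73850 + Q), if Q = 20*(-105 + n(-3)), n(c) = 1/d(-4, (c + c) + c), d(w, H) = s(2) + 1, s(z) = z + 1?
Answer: 1/71755 ≈ 1.3936e-5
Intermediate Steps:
s(z) = 1 + z
d(w, H) = 4 (d(w, H) = (1 + 2) + 1 = 3 + 1 = 4)
n(c) = 1/4
Q = -2095 (Q = 20*(-105 + 1/4) = 20*(-419/4) = -2095)
1/(73850 + Q) = 1/(73850 - 2095) = 1/71755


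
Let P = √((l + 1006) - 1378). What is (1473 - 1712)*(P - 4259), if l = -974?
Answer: 1017901 - 239*I*√1346 ≈ 1.0179e+6 - 8768.4*I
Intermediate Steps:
P = I*√1346 (P = √((-974 + 1006) - 1378) = √(32 - 1378) = √(-1346) = I*√1346 ≈ 36.688*I)
(1473 - 1712)*(P - 4259) = (1473 - 1712)*(I*√1346 - 4259) = -239*(-4259 + I*√1346) = 1017901 - 239*I*√1346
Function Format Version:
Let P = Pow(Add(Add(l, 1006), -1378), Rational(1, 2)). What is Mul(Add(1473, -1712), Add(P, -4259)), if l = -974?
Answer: Add(1017901, Mul(-239, I, Pow(1346, Rational(1, 2)))) ≈ Add(1.0179e+6, Mul(-8768.4, I))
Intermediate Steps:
P = Mul(I, Pow(1346, Rational(1, 2))) (P = Pow(Add(Add(-974, 1006), -1378), Rational(1, 2)) = Pow(Add(32, -1378), Rational(1, 2)) = Pow(-1346, Rational(1, 2)) = Mul(I, Pow(1346, Rational(1, 2))) ≈ Mul(36.688, I))
Mul(Add(1473, -1712), Add(P, -4259)) = Mul(Add(1473, -1712), Add(Mul(I, Pow(1346, Rational(1, 2))), -4259)) = Mul(-239, Add(-4259, Mul(I, Pow(1346, Rational(1, 2))))) = Add(1017901, Mul(-239, I, Pow(1346, Rational(1, 2))))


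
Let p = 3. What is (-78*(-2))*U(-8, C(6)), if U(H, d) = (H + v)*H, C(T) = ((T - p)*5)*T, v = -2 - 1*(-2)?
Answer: 9984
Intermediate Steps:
v = 0 (v = -2 + 2 = 0)
C(T) = T*(-15 + 5*T) (C(T) = ((T - 1*3)*5)*T = ((T - 3)*5)*T = ((-3 + T)*5)*T = (-15 + 5*T)*T = T*(-15 + 5*T))
U(H, d) = H² (U(H, d) = (H + 0)*H = H*H = H²)
(-78*(-2))*U(-8, C(6)) = -78*(-2)*(-8)² = 156*64 = 9984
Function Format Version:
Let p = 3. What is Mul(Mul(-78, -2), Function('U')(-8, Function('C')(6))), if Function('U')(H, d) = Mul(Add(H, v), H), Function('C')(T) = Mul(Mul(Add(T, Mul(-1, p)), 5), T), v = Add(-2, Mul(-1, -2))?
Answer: 9984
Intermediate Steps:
v = 0 (v = Add(-2, 2) = 0)
Function('C')(T) = Mul(T, Add(-15, Mul(5, T))) (Function('C')(T) = Mul(Mul(Add(T, Mul(-1, 3)), 5), T) = Mul(Mul(Add(T, -3), 5), T) = Mul(Mul(Add(-3, T), 5), T) = Mul(Add(-15, Mul(5, T)), T) = Mul(T, Add(-15, Mul(5, T))))
Function('U')(H, d) = Pow(H, 2) (Function('U')(H, d) = Mul(Add(H, 0), H) = Mul(H, H) = Pow(H, 2))
Mul(Mul(-78, -2), Function('U')(-8, Function('C')(6))) = Mul(Mul(-78, -2), Pow(-8, 2)) = Mul(156, 64) = 9984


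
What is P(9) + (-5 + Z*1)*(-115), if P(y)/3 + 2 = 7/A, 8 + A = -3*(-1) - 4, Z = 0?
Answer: 1700/3 ≈ 566.67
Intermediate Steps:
A = -9 (A = -8 + (-3*(-1) - 4) = -8 + (3 - 4) = -8 - 1 = -9)
P(y) = -25/3 (P(y) = -6 + 3*(7/(-9)) = -6 + 3*(7*(-⅑)) = -6 + 3*(-7/9) = -6 - 7/3 = -25/3)
P(9) + (-5 + Z*1)*(-115) = -25/3 + (-5 + 0*1)*(-115) = -25/3 + (-5 + 0)*(-115) = -25/3 - 5*(-115) = -25/3 + 575 = 1700/3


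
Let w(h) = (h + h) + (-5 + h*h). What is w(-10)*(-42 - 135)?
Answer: -13275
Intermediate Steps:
w(h) = -5 + h² + 2*h (w(h) = 2*h + (-5 + h²) = -5 + h² + 2*h)
w(-10)*(-42 - 135) = (-5 + (-10)² + 2*(-10))*(-42 - 135) = (-5 + 100 - 20)*(-177) = 75*(-177) = -13275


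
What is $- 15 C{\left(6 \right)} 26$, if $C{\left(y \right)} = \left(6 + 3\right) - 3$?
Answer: $-2340$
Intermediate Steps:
$C{\left(y \right)} = 6$ ($C{\left(y \right)} = 9 - 3 = 6$)
$- 15 C{\left(6 \right)} 26 = \left(-15\right) 6 \cdot 26 = \left(-90\right) 26 = -2340$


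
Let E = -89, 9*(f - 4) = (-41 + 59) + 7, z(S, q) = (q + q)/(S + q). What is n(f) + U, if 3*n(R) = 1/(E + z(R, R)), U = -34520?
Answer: -9113281/264 ≈ -34520.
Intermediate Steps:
z(S, q) = 2*q/(S + q) (z(S, q) = (2*q)/(S + q) = 2*q/(S + q))
f = 61/9 (f = 4 + ((-41 + 59) + 7)/9 = 4 + (18 + 7)/9 = 4 + (⅑)*25 = 4 + 25/9 = 61/9 ≈ 6.7778)
n(R) = -1/264 (n(R) = 1/(3*(-89 + 2*R/(R + R))) = 1/(3*(-89 + 2*R/((2*R)))) = 1/(3*(-89 + 2*R*(1/(2*R)))) = 1/(3*(-89 + 1)) = (⅓)/(-88) = (⅓)*(-1/88) = -1/264)
n(f) + U = -1/264 - 34520 = -9113281/264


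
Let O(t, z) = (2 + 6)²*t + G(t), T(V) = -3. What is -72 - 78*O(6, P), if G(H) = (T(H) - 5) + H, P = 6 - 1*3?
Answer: -29868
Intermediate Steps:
P = 3 (P = 6 - 3 = 3)
G(H) = -8 + H (G(H) = (-3 - 5) + H = -8 + H)
O(t, z) = -8 + 65*t (O(t, z) = (2 + 6)²*t + (-8 + t) = 8²*t + (-8 + t) = 64*t + (-8 + t) = -8 + 65*t)
-72 - 78*O(6, P) = -72 - 78*(-8 + 65*6) = -72 - 78*(-8 + 390) = -72 - 78*382 = -72 - 29796 = -29868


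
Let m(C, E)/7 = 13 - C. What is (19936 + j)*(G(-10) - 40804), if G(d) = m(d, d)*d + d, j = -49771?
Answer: 1265720040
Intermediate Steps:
m(C, E) = 91 - 7*C (m(C, E) = 7*(13 - C) = 91 - 7*C)
G(d) = d + d*(91 - 7*d) (G(d) = (91 - 7*d)*d + d = d*(91 - 7*d) + d = d + d*(91 - 7*d))
(19936 + j)*(G(-10) - 40804) = (19936 - 49771)*(-10*(92 - 7*(-10)) - 40804) = -29835*(-10*(92 + 70) - 40804) = -29835*(-10*162 - 40804) = -29835*(-1620 - 40804) = -29835*(-42424) = 1265720040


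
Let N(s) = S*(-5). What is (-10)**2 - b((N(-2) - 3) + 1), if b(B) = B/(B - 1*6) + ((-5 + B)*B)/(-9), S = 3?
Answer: 29149/207 ≈ 140.82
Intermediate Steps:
N(s) = -15 (N(s) = 3*(-5) = -15)
b(B) = B/(-6 + B) - B*(-5 + B)/9 (b(B) = B/(B - 6) + (B*(-5 + B))*(-1/9) = B/(-6 + B) - B*(-5 + B)/9)
(-10)**2 - b((N(-2) - 3) + 1) = (-10)**2 - ((-15 - 3) + 1)*(-21 - ((-15 - 3) + 1)**2 + 11*((-15 - 3) + 1))/(9*(-6 + ((-15 - 3) + 1))) = 100 - (-18 + 1)*(-21 - (-18 + 1)**2 + 11*(-18 + 1))/(9*(-6 + (-18 + 1))) = 100 - (-17)*(-21 - 1*(-17)**2 + 11*(-17))/(9*(-6 - 17)) = 100 - (-17)*(-21 - 1*289 - 187)/(9*(-23)) = 100 - (-17)*(-1)*(-21 - 289 - 187)/(9*23) = 100 - (-17)*(-1)*(-497)/(9*23) = 100 - 1*(-8449/207) = 100 + 8449/207 = 29149/207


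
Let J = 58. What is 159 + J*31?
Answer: 1957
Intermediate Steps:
159 + J*31 = 159 + 58*31 = 159 + 1798 = 1957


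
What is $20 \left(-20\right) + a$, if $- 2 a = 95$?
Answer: $- \frac{895}{2} \approx -447.5$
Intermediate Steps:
$a = - \frac{95}{2}$ ($a = \left(- \frac{1}{2}\right) 95 = - \frac{95}{2} \approx -47.5$)
$20 \left(-20\right) + a = 20 \left(-20\right) - \frac{95}{2} = -400 - \frac{95}{2} = - \frac{895}{2}$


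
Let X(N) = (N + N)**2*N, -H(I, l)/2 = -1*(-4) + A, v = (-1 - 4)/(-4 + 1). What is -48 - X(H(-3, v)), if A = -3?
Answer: -16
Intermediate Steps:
v = 5/3 (v = -5/(-3) = -5*(-1/3) = 5/3 ≈ 1.6667)
H(I, l) = -2 (H(I, l) = -2*(-1*(-4) - 3) = -2*(4 - 3) = -2*1 = -2)
X(N) = 4*N**3 (X(N) = (2*N)**2*N = (4*N**2)*N = 4*N**3)
-48 - X(H(-3, v)) = -48 - 4*(-2)**3 = -48 - 4*(-8) = -48 - 1*(-32) = -48 + 32 = -16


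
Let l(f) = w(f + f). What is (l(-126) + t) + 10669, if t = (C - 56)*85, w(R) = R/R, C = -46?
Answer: 2000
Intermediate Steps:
w(R) = 1
t = -8670 (t = (-46 - 56)*85 = -102*85 = -8670)
l(f) = 1
(l(-126) + t) + 10669 = (1 - 8670) + 10669 = -8669 + 10669 = 2000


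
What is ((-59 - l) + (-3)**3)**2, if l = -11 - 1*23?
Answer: 2704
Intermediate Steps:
l = -34 (l = -11 - 23 = -34)
((-59 - l) + (-3)**3)**2 = ((-59 - 1*(-34)) + (-3)**3)**2 = ((-59 + 34) - 27)**2 = (-25 - 27)**2 = (-52)**2 = 2704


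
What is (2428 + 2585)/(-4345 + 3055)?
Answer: -1671/430 ≈ -3.8860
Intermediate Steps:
(2428 + 2585)/(-4345 + 3055) = 5013/(-1290) = 5013*(-1/1290) = -1671/430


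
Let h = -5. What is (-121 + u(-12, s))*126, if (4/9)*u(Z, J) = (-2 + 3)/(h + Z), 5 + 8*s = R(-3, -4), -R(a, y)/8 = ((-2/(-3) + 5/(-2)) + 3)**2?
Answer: -518931/34 ≈ -15263.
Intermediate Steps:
R(a, y) = -98/9 (R(a, y) = -8*((-2/(-3) + 5/(-2)) + 3)**2 = -8*((-2*(-1/3) + 5*(-1/2)) + 3)**2 = -8*((2/3 - 5/2) + 3)**2 = -8*(-11/6 + 3)**2 = -8*(7/6)**2 = -8*49/36 = -98/9)
s = -143/72 (s = -5/8 + (1/8)*(-98/9) = -5/8 - 49/36 = -143/72 ≈ -1.9861)
u(Z, J) = 9/(4*(-5 + Z)) (u(Z, J) = 9*((-2 + 3)/(-5 + Z))/4 = 9*(1/(-5 + Z))/4 = 9/(4*(-5 + Z)))
(-121 + u(-12, s))*126 = (-121 + 9/(4*(-5 - 12)))*126 = (-121 + (9/4)/(-17))*126 = (-121 + (9/4)*(-1/17))*126 = (-121 - 9/68)*126 = -8237/68*126 = -518931/34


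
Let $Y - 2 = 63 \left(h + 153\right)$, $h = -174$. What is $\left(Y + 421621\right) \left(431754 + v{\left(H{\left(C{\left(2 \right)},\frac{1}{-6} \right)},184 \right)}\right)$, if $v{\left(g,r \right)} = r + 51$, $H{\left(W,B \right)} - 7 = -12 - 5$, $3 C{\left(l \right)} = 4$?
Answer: $181564976700$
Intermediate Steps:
$C{\left(l \right)} = \frac{4}{3}$ ($C{\left(l \right)} = \frac{1}{3} \cdot 4 = \frac{4}{3}$)
$H{\left(W,B \right)} = -10$ ($H{\left(W,B \right)} = 7 - 17 = -10$)
$Y = -1321$ ($Y = 2 + 63 \left(-174 + 153\right) = 2 + 63 \left(-21\right) = 2 - 1323 = -1321$)
$v{\left(g,r \right)} = 51 + r$
$\left(Y + 421621\right) \left(431754 + v{\left(H{\left(C{\left(2 \right)},\frac{1}{-6} \right)},184 \right)}\right) = \left(-1321 + 421621\right) \left(431754 + \left(51 + 184\right)\right) = 420300 \left(431754 + 235\right) = 420300 \cdot 431989 = 181564976700$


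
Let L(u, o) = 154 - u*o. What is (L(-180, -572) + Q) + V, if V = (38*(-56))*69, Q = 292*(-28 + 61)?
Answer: -240002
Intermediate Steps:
Q = 9636 (Q = 292*33 = 9636)
L(u, o) = 154 - o*u
V = -146832 (V = -2128*69 = -146832)
(L(-180, -572) + Q) + V = ((154 - 1*(-572)*(-180)) + 9636) - 146832 = ((154 - 102960) + 9636) - 146832 = (-102806 + 9636) - 146832 = -93170 - 146832 = -240002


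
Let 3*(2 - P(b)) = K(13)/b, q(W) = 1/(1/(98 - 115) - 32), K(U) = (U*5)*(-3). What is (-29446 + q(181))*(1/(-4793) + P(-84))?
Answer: -1584251100553/43884708 ≈ -36100.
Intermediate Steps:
K(U) = -15*U (K(U) = (5*U)*(-3) = -15*U)
q(W) = -17/545 (q(W) = 1/(1/(-17) - 32) = 1/(-1/17 - 32) = 1/(-545/17) = -17/545)
P(b) = 2 + 65/b (P(b) = 2 - (-15*13)/(3*b) = 2 - (-65)/b = 2 + 65/b)
(-29446 + q(181))*(1/(-4793) + P(-84)) = (-29446 - 17/545)*(1/(-4793) + (2 + 65/(-84))) = -16048087*(-1/4793 + (2 + 65*(-1/84)))/545 = -16048087*(-1/4793 + (2 - 65/84))/545 = -16048087*(-1/4793 + 103/84)/545 = -16048087/545*493595/402612 = -1584251100553/43884708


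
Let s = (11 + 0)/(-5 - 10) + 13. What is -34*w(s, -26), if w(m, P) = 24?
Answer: -816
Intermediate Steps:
s = 184/15 (s = 11/(-15) + 13 = 11*(-1/15) + 13 = -11/15 + 13 = 184/15 ≈ 12.267)
-34*w(s, -26) = -34*24 = -816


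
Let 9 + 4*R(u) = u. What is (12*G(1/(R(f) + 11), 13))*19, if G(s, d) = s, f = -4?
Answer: 912/31 ≈ 29.419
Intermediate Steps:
R(u) = -9/4 + u/4
(12*G(1/(R(f) + 11), 13))*19 = (12/((-9/4 + (¼)*(-4)) + 11))*19 = (12/((-9/4 - 1) + 11))*19 = (12/(-13/4 + 11))*19 = (12/(31/4))*19 = (12*(4/31))*19 = (48/31)*19 = 912/31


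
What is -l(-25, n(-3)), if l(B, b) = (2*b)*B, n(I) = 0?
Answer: 0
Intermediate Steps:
l(B, b) = 2*B*b
-l(-25, n(-3)) = -2*(-25)*0 = -1*0 = 0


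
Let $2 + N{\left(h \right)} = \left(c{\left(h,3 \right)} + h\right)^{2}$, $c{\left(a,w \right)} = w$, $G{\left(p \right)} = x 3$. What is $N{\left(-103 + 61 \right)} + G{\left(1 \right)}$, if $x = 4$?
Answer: $1531$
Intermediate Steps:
$G{\left(p \right)} = 12$ ($G{\left(p \right)} = 4 \cdot 3 = 12$)
$N{\left(h \right)} = -2 + \left(3 + h\right)^{2}$
$N{\left(-103 + 61 \right)} + G{\left(1 \right)} = \left(-2 + \left(3 + \left(-103 + 61\right)\right)^{2}\right) + 12 = \left(-2 + \left(3 - 42\right)^{2}\right) + 12 = \left(-2 + \left(-39\right)^{2}\right) + 12 = \left(-2 + 1521\right) + 12 = 1519 + 12 = 1531$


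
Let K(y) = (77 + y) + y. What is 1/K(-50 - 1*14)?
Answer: -1/51 ≈ -0.019608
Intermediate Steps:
K(y) = 77 + 2*y
1/K(-50 - 1*14) = 1/(77 + 2*(-50 - 1*14)) = 1/(77 + 2*(-50 - 14)) = 1/(77 + 2*(-64)) = 1/(77 - 128) = 1/(-51) = -1/51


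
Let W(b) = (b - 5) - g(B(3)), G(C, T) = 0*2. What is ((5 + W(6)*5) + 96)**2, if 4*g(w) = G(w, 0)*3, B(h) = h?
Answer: 11236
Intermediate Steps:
G(C, T) = 0
g(w) = 0 (g(w) = (0*3)/4 = (1/4)*0 = 0)
W(b) = -5 + b (W(b) = (b - 5) - 1*0 = (-5 + b) + 0 = -5 + b)
((5 + W(6)*5) + 96)**2 = ((5 + (-5 + 6)*5) + 96)**2 = ((5 + 1*5) + 96)**2 = ((5 + 5) + 96)**2 = (10 + 96)**2 = 106**2 = 11236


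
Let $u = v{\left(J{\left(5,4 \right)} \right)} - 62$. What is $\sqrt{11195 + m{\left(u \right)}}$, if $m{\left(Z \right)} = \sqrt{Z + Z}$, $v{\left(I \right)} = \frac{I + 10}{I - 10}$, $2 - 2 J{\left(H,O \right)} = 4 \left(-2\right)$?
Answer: $\sqrt{11195 + i \sqrt{130}} \approx 105.81 + 0.0539 i$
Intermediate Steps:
$J{\left(H,O \right)} = 5$ ($J{\left(H,O \right)} = 1 - \frac{4 \left(-2\right)}{2} = 1 - -4 = 1 + 4 = 5$)
$v{\left(I \right)} = \frac{10 + I}{-10 + I}$
$u = -65$ ($u = \frac{10 + 5}{-10 + 5} - 62 = \frac{1}{-5} \cdot 15 - 62 = \left(- \frac{1}{5}\right) 15 - 62 = -3 - 62 = -65$)
$m{\left(Z \right)} = \sqrt{2} \sqrt{Z}$ ($m{\left(Z \right)} = \sqrt{2 Z} = \sqrt{2} \sqrt{Z}$)
$\sqrt{11195 + m{\left(u \right)}} = \sqrt{11195 + \sqrt{2} \sqrt{-65}} = \sqrt{11195 + \sqrt{2} i \sqrt{65}} = \sqrt{11195 + i \sqrt{130}}$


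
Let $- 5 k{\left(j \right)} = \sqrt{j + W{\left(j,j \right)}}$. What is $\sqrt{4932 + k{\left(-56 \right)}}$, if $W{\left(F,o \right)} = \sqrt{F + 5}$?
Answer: $\frac{\sqrt{123300 - 5 \sqrt{-56 + i \sqrt{51}}}}{5} \approx 70.228 - 0.010677 i$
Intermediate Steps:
$W{\left(F,o \right)} = \sqrt{5 + F}$
$k{\left(j \right)} = - \frac{\sqrt{j + \sqrt{5 + j}}}{5}$
$\sqrt{4932 + k{\left(-56 \right)}} = \sqrt{4932 - \frac{\sqrt{-56 + \sqrt{5 - 56}}}{5}} = \sqrt{4932 - \frac{\sqrt{-56 + \sqrt{-51}}}{5}} = \sqrt{4932 - \frac{\sqrt{-56 + i \sqrt{51}}}{5}}$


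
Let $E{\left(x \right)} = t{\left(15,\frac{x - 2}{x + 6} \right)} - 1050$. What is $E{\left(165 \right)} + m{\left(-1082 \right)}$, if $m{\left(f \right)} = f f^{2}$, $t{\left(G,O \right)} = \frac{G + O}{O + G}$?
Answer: $-1266724417$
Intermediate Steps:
$t{\left(G,O \right)} = 1$ ($t{\left(G,O \right)} = \frac{G + O}{G + O} = 1$)
$E{\left(x \right)} = -1049$ ($E{\left(x \right)} = 1 - 1050 = -1049$)
$m{\left(f \right)} = f^{3}$
$E{\left(165 \right)} + m{\left(-1082 \right)} = -1049 + \left(-1082\right)^{3} = -1049 - 1266723368 = -1266724417$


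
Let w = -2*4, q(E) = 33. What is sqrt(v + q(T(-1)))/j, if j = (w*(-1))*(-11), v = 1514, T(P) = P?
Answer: -sqrt(1547)/88 ≈ -0.44695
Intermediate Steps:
w = -8
j = -88 (j = -8*(-1)*(-11) = 8*(-11) = -88)
sqrt(v + q(T(-1)))/j = sqrt(1514 + 33)/(-88) = sqrt(1547)*(-1/88) = -sqrt(1547)/88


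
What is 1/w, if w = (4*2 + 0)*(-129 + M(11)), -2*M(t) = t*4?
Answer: -1/1208 ≈ -0.00082781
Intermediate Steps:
M(t) = -2*t (M(t) = -t*4/2 = -2*t)
w = -1208 (w = (4*2 + 0)*(-129 - 2*11) = (8 + 0)*(-129 - 22) = 8*(-151) = -1208)
1/w = 1/(-1208) = -1/1208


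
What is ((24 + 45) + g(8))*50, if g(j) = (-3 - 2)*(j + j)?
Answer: -550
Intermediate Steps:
g(j) = -10*j
((24 + 45) + g(8))*50 = ((24 + 45) - 10*8)*50 = (69 - 80)*50 = -11*50 = -550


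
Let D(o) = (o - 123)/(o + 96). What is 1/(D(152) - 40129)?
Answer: -248/9951963 ≈ -2.4920e-5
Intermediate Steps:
D(o) = (-123 + o)/(96 + o)
1/(D(152) - 40129) = 1/((-123 + 152)/(96 + 152) - 40129) = 1/(29/248 - 40129) = 1/(-9951963/248) = -248/9951963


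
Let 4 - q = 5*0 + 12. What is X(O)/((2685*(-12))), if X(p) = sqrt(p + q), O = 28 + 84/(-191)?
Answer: -sqrt(178394)/3077010 ≈ -0.00013727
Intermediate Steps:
O = 5264/191 (O = 28 + 84*(-1/191) = 28 - 84/191 = 5264/191 ≈ 27.560)
q = -8 (q = 4 - (5*0 + 12) = 4 - (0 + 12) = 4 - 1*12 = 4 - 12 = -8)
X(p) = sqrt(-8 + p) (X(p) = sqrt(p - 8) = sqrt(-8 + p))
X(O)/((2685*(-12))) = sqrt(-8 + 5264/191)/((2685*(-12))) = sqrt(3736/191)/(-32220) = (2*sqrt(178394)/191)*(-1/32220) = -sqrt(178394)/3077010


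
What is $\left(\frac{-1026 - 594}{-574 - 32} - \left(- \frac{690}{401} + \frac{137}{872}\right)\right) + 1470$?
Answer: $\frac{52065434323}{35316872} \approx 1474.2$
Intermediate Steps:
$\left(\frac{-1026 - 594}{-574 - 32} - \left(- \frac{690}{401} + \frac{137}{872}\right)\right) + 1470 = \left(- \frac{1620}{-606} - - \frac{546743}{349672}\right) + 1470 = \left(\left(-1620\right) \left(- \frac{1}{606}\right) + \left(\frac{690}{401} - \frac{137}{872}\right)\right) + 1470 = \left(\frac{270}{101} + \frac{546743}{349672}\right) + 1470 = \frac{149632483}{35316872} + 1470 = \frac{52065434323}{35316872}$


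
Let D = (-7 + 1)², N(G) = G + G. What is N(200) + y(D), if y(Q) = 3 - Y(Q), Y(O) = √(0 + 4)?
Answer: 401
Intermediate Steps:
Y(O) = 2 (Y(O) = √4 = 2)
N(G) = 2*G
D = 36 (D = (-6)² = 36)
y(Q) = 1 (y(Q) = 3 - 1*2 = 3 - 2 = 1)
N(200) + y(D) = 2*200 + 1 = 400 + 1 = 401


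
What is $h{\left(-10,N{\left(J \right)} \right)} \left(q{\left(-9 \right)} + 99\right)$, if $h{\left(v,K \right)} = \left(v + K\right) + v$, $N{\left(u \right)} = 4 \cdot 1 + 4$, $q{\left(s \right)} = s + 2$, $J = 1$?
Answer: $-1104$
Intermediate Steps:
$q{\left(s \right)} = 2 + s$
$N{\left(u \right)} = 8$ ($N{\left(u \right)} = 4 + 4 = 8$)
$h{\left(v,K \right)} = K + 2 v$ ($h{\left(v,K \right)} = \left(K + v\right) + v = K + 2 v$)
$h{\left(-10,N{\left(J \right)} \right)} \left(q{\left(-9 \right)} + 99\right) = \left(8 + 2 \left(-10\right)\right) \left(\left(2 - 9\right) + 99\right) = \left(8 - 20\right) \left(-7 + 99\right) = \left(-12\right) 92 = -1104$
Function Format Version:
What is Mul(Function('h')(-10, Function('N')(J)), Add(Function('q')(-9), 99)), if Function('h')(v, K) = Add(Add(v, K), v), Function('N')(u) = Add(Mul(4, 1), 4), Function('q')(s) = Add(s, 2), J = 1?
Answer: -1104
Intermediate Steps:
Function('q')(s) = Add(2, s)
Function('N')(u) = 8 (Function('N')(u) = Add(4, 4) = 8)
Function('h')(v, K) = Add(K, Mul(2, v)) (Function('h')(v, K) = Add(Add(K, v), v) = Add(K, Mul(2, v)))
Mul(Function('h')(-10, Function('N')(J)), Add(Function('q')(-9), 99)) = Mul(Add(8, Mul(2, -10)), Add(Add(2, -9), 99)) = Mul(Add(8, -20), Add(-7, 99)) = Mul(-12, 92) = -1104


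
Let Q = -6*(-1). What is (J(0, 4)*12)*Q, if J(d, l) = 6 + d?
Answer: 432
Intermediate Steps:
Q = 6
(J(0, 4)*12)*Q = ((6 + 0)*12)*6 = (6*12)*6 = 72*6 = 432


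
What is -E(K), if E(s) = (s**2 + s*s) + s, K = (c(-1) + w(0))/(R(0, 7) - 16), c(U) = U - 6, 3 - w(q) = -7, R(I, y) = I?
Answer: 15/128 ≈ 0.11719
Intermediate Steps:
w(q) = 10 (w(q) = 3 - 1*(-7) = 3 + 7 = 10)
c(U) = -6 + U
K = -3/16 (K = ((-6 - 1) + 10)/(0 - 16) = (-7 + 10)/(-16) = 3*(-1/16) = -3/16 ≈ -0.18750)
E(s) = s + 2*s**2 (E(s) = (s**2 + s**2) + s = 2*s**2 + s = s + 2*s**2)
-E(K) = -(-3)*(1 + 2*(-3/16))/16 = -(-3)*(1 - 3/8)/16 = -(-3)*5/(16*8) = -1*(-15/128) = 15/128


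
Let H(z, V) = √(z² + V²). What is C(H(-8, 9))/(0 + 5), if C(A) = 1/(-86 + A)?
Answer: -86/36255 - √145/36255 ≈ -0.0027042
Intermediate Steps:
H(z, V) = √(V² + z²)
C(H(-8, 9))/(0 + 5) = 1/((0 + 5)*(-86 + √(9² + (-8)²))) = 1/(5*(-86 + √(81 + 64))) = 1/(5*(-86 + √145))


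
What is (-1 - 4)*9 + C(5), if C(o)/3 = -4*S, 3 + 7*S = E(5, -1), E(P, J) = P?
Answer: -339/7 ≈ -48.429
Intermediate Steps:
S = 2/7 (S = -3/7 + (⅐)*5 = -3/7 + 5/7 = 2/7 ≈ 0.28571)
C(o) = -24/7 (C(o) = 3*(-4*2/7) = 3*(-8/7) = -24/7)
(-1 - 4)*9 + C(5) = (-1 - 4)*9 - 24/7 = -5*9 - 24/7 = -45 - 24/7 = -339/7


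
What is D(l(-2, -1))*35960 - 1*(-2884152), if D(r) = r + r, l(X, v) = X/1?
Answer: 2740312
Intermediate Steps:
l(X, v) = X (l(X, v) = X*1 = X)
D(r) = 2*r
D(l(-2, -1))*35960 - 1*(-2884152) = (2*(-2))*35960 - 1*(-2884152) = -4*35960 + 2884152 = -143840 + 2884152 = 2740312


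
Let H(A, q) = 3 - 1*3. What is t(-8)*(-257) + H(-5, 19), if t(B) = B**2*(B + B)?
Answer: 263168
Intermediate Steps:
H(A, q) = 0 (H(A, q) = 3 - 3 = 0)
t(B) = 2*B**3 (t(B) = B**2*(2*B) = 2*B**3)
t(-8)*(-257) + H(-5, 19) = (2*(-8)**3)*(-257) + 0 = (2*(-512))*(-257) + 0 = -1024*(-257) + 0 = 263168 + 0 = 263168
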